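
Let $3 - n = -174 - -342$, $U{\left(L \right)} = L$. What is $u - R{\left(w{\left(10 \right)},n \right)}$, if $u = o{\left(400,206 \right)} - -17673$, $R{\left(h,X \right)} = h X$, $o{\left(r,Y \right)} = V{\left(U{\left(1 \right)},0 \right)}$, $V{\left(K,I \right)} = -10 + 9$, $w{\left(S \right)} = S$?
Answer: $19322$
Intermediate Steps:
$V{\left(K,I \right)} = -1$
$o{\left(r,Y \right)} = -1$
$n = -165$ ($n = 3 - \left(-174 - -342\right) = 3 - \left(-174 + 342\right) = 3 - 168 = -165$)
$R{\left(h,X \right)} = X h$
$u = 17672$ ($u = -1 - -17673 = -1 + 17673 = 17672$)
$u - R{\left(w{\left(10 \right)},n \right)} = 17672 - \left(-165\right) 10 = 17672 - -1650 = 17672 + 1650 = 19322$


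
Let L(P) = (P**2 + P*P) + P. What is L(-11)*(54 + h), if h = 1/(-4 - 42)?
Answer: 573573/46 ≈ 12469.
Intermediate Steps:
h = -1/46 (h = 1/(-46) = -1/46 ≈ -0.021739)
L(P) = P + 2*P**2 (L(P) = (P**2 + P**2) + P = 2*P**2 + P = P + 2*P**2)
L(-11)*(54 + h) = (-11*(1 + 2*(-11)))*(54 - 1/46) = -11*(1 - 22)*(2483/46) = -11*(-21)*(2483/46) = 231*(2483/46) = 573573/46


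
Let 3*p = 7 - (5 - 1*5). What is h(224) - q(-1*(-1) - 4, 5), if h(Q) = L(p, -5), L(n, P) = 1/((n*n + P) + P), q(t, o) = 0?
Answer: -9/41 ≈ -0.21951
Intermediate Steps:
p = 7/3 (p = (7 - (5 - 1*5))/3 = (7 - (5 - 5))/3 = (7 - 1*0)/3 = (7 + 0)/3 = (⅓)*7 = 7/3 ≈ 2.3333)
L(n, P) = 1/(n² + 2*P) (L(n, P) = 1/((n² + P) + P) = 1/((P + n²) + P) = 1/(n² + 2*P))
h(Q) = -9/41 (h(Q) = 1/((7/3)² + 2*(-5)) = 1/(49/9 - 10) = 1/(-41/9) = -9/41)
h(224) - q(-1*(-1) - 4, 5) = -9/41 - 1*0 = -9/41 + 0 = -9/41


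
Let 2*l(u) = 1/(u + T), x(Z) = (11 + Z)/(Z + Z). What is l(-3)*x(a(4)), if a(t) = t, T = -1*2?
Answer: -3/16 ≈ -0.18750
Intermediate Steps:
T = -2
x(Z) = (11 + Z)/(2*Z) (x(Z) = (11 + Z)/((2*Z)) = (11 + Z)*(1/(2*Z)) = (11 + Z)/(2*Z))
l(u) = 1/(2*(-2 + u)) (l(u) = 1/(2*(u - 2)) = 1/(2*(-2 + u)))
l(-3)*x(a(4)) = (1/(2*(-2 - 3)))*((½)*(11 + 4)/4) = ((½)/(-5))*((½)*(¼)*15) = ((½)*(-⅕))*(15/8) = -⅒*15/8 = -3/16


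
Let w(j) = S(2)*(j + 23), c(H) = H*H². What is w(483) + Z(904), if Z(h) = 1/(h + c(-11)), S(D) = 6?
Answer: 1296371/427 ≈ 3036.0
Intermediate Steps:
c(H) = H³
Z(h) = 1/(-1331 + h) (Z(h) = 1/(h + (-11)³) = 1/(h - 1331) = 1/(-1331 + h))
w(j) = 138 + 6*j (w(j) = 6*(j + 23) = 6*(23 + j) = 138 + 6*j)
w(483) + Z(904) = (138 + 6*483) + 1/(-1331 + 904) = (138 + 2898) + 1/(-427) = 3036 - 1/427 = 1296371/427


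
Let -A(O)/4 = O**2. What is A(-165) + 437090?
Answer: 328190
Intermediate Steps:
A(O) = -4*O**2
A(-165) + 437090 = -4*(-165)**2 + 437090 = -4*27225 + 437090 = -108900 + 437090 = 328190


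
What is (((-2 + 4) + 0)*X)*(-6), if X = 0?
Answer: 0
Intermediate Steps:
(((-2 + 4) + 0)*X)*(-6) = (((-2 + 4) + 0)*0)*(-6) = ((2 + 0)*0)*(-6) = (2*0)*(-6) = 0*(-6) = 0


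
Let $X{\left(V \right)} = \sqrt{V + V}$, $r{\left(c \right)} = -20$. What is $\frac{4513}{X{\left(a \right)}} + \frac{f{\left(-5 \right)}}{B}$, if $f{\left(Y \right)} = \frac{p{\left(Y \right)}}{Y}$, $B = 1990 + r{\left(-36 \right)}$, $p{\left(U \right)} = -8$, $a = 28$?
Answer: $\frac{4}{4925} + \frac{4513 \sqrt{14}}{28} \approx 603.08$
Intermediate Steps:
$X{\left(V \right)} = \sqrt{2} \sqrt{V}$ ($X{\left(V \right)} = \sqrt{2 V} = \sqrt{2} \sqrt{V}$)
$B = 1970$ ($B = 1990 - 20 = 1970$)
$f{\left(Y \right)} = - \frac{8}{Y}$
$\frac{4513}{X{\left(a \right)}} + \frac{f{\left(-5 \right)}}{B} = \frac{4513}{\sqrt{2} \sqrt{28}} + \frac{\left(-8\right) \frac{1}{-5}}{1970} = \frac{4513}{\sqrt{2} \cdot 2 \sqrt{7}} + \left(-8\right) \left(- \frac{1}{5}\right) \frac{1}{1970} = \frac{4513}{2 \sqrt{14}} + \frac{8}{5} \cdot \frac{1}{1970} = 4513 \frac{\sqrt{14}}{28} + \frac{4}{4925} = \frac{4513 \sqrt{14}}{28} + \frac{4}{4925} = \frac{4}{4925} + \frac{4513 \sqrt{14}}{28}$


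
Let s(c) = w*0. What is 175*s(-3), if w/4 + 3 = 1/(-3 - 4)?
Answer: 0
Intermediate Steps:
w = -88/7 (w = -12 + 4/(-3 - 4) = -12 + 4/(-7) = -12 + 4*(-⅐) = -12 - 4/7 = -88/7 ≈ -12.571)
s(c) = 0 (s(c) = -88/7*0 = 0)
175*s(-3) = 175*0 = 0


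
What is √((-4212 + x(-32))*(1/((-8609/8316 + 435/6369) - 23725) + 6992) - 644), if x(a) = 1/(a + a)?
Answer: I*√683301369124747764309890947693/152319568868 ≈ 5426.9*I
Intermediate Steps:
x(a) = 1/(2*a)
√((-4212 + x(-32))*(1/((-8609/8316 + 435/6369) - 23725) + 6992) - 644) = √((-4212 + (½)/(-32))*(1/((-8609/8316 + 435/6369) - 23725) + 6992) - 644) = √((-4212 + (½)*(-1/32))*(1/((-8609*1/8316 + 435*(1/6369)) - 23725) + 6992) - 644) = √((-4212 - 1/64)*(1/((-8609/8316 + 145/2123) - 23725) + 6992) - 644) = √(-269569*(1/(-1551917/1604988 - 23725) + 6992)/64 - 644) = √(-269569*(1/(-38079892217/1604988) + 6992)/64 - 644) = √(-269569*(-1604988/38079892217 + 6992)/64 - 644) = √(-269569/64*266254604776276/38079892217 - 644) = √(-17943496888733986261/609278275472 - 644) = √(-17943889263943390229/609278275472) = I*√683301369124747764309890947693/152319568868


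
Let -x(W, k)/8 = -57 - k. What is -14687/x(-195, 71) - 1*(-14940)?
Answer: 15283873/1024 ≈ 14926.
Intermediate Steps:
x(W, k) = 456 + 8*k (x(W, k) = -8*(-57 - k) = 456 + 8*k)
-14687/x(-195, 71) - 1*(-14940) = -14687/(456 + 8*71) - 1*(-14940) = -14687/(456 + 568) + 14940 = -14687/1024 + 14940 = 15283873/1024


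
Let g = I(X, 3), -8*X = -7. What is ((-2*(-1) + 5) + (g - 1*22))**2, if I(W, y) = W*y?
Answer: 9801/64 ≈ 153.14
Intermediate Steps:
X = 7/8 (X = -1/8*(-7) = 7/8 ≈ 0.87500)
g = 21/8 (g = (7/8)*3 = 21/8 ≈ 2.6250)
((-2*(-1) + 5) + (g - 1*22))**2 = ((-2*(-1) + 5) + (21/8 - 1*22))**2 = ((2 + 5) + (21/8 - 22))**2 = (7 - 155/8)**2 = (-99/8)**2 = 9801/64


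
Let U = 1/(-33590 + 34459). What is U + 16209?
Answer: 14085622/869 ≈ 16209.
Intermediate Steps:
U = 1/869 ≈ 0.0011507
U + 16209 = 1/869 + 16209 = 14085622/869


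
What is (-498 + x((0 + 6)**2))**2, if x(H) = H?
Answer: 213444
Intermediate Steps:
(-498 + x((0 + 6)**2))**2 = (-498 + (0 + 6)**2)**2 = (-498 + 6**2)**2 = (-498 + 36)**2 = (-462)**2 = 213444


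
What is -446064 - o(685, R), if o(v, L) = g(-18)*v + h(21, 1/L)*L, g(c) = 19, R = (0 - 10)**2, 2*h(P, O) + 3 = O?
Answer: -917859/2 ≈ -4.5893e+5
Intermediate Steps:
h(P, O) = -3/2 + O/2
R = 100 (R = (-10)**2 = 100)
o(v, L) = 19*v + L*(-3/2 + 1/(2*L)) (o(v, L) = 19*v + (-3/2 + 1/(2*L))*L = 19*v + L*(-3/2 + 1/(2*L)))
-446064 - o(685, R) = -446064 - (1/2 + 19*685 - 3/2*100) = -446064 - (1/2 + 13015 - 150) = -446064 - 1*25731/2 = -446064 - 25731/2 = -917859/2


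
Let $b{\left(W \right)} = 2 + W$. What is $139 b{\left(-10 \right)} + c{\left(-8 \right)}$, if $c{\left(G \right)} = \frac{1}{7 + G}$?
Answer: $-1113$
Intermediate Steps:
$139 b{\left(-10 \right)} + c{\left(-8 \right)} = 139 \left(2 - 10\right) + \frac{1}{7 - 8} = 139 \left(-8\right) + \frac{1}{-1} = -1112 - 1 = -1113$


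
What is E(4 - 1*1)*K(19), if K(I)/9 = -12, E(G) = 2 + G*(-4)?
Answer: 1080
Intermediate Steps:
E(G) = 2 - 4*G
K(I) = -108 (K(I) = 9*(-12) = -108)
E(4 - 1*1)*K(19) = (2 - 4*(4 - 1*1))*(-108) = (2 - 4*(4 - 1))*(-108) = (2 - 4*3)*(-108) = (2 - 12)*(-108) = -10*(-108) = 1080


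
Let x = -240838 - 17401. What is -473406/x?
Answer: 473406/258239 ≈ 1.8332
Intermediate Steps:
x = -258239
-473406/x = -473406/(-258239) = -473406*(-1/258239) = 473406/258239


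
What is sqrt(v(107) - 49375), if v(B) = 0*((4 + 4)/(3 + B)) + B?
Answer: 2*I*sqrt(12317) ≈ 221.96*I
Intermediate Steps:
v(B) = B (v(B) = 0*(8/(3 + B)) + B = 0 + B = B)
sqrt(v(107) - 49375) = sqrt(107 - 49375) = sqrt(-49268) = 2*I*sqrt(12317)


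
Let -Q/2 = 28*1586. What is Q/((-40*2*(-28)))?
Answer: -793/20 ≈ -39.650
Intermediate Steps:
Q = -88816 (Q = -56*1586 = -2*44408 = -88816)
Q/((-40*2*(-28))) = -88816/(-40*2*(-28)) = -88816/((-80*(-28))) = -88816/2240 = -88816*1/2240 = -793/20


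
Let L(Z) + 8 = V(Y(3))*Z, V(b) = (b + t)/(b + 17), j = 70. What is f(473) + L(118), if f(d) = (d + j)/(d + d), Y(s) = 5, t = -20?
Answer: -83135/946 ≈ -87.880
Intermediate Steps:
V(b) = (-20 + b)/(17 + b) (V(b) = (b - 20)/(b + 17) = (-20 + b)/(17 + b))
L(Z) = -8 - 15*Z/22 (L(Z) = -8 + ((-20 + 5)/(17 + 5))*Z = -8 + (-15/22)*Z = -8 + ((1/22)*(-15))*Z = -8 - 15*Z/22)
f(d) = (70 + d)/(2*d) (f(d) = (d + 70)/(d + d) = (70 + d)/((2*d)) = (70 + d)*(1/(2*d)) = (70 + d)/(2*d))
f(473) + L(118) = (½)*(70 + 473)/473 + (-8 - 15/22*118) = (½)*(1/473)*543 + (-8 - 885/11) = 543/946 - 973/11 = -83135/946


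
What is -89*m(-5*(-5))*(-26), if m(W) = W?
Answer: 57850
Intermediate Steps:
-89*m(-5*(-5))*(-26) = -(-445)*(-5)*(-26) = -89*25*(-26) = -2225*(-26) = 57850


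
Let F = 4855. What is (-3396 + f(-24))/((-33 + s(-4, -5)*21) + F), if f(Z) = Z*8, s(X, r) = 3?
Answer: -3588/4885 ≈ -0.73449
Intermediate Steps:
f(Z) = 8*Z
(-3396 + f(-24))/((-33 + s(-4, -5)*21) + F) = (-3396 + 8*(-24))/((-33 + 3*21) + 4855) = (-3396 - 192)/((-33 + 63) + 4855) = -3588/(30 + 4855) = -3588/4885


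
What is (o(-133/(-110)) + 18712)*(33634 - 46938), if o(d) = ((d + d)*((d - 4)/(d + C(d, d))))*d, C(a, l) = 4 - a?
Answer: -82827234112251/332750 ≈ -2.4892e+8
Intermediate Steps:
o(d) = 2*d²*(-1 + d/4) (o(d) = ((d + d)*((d - 4)/(d + (4 - d))))*d = ((2*d)*((-4 + d)/4))*d = ((2*d)*((-4 + d)*(¼)))*d = ((2*d)*(-1 + d/4))*d = (2*d*(-1 + d/4))*d = 2*d²*(-1 + d/4))
(o(-133/(-110)) + 18712)*(33634 - 46938) = ((-133/(-110))²*(-4 - 133/(-110))/2 + 18712)*(33634 - 46938) = ((-133*(-1/110))²*(-4 - 133*(-1/110))/2 + 18712)*(-13304) = ((133/110)²*(-4 + 133/110)/2 + 18712)*(-13304) = ((½)*(17689/12100)*(-307/110) + 18712)*(-13304) = (-5430523/2662000 + 18712)*(-13304) = (49805913477/2662000)*(-13304) = -82827234112251/332750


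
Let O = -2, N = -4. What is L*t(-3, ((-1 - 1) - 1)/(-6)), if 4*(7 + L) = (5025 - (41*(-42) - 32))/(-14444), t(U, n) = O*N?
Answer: -411211/7222 ≈ -56.939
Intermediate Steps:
t(U, n) = 8 (t(U, n) = -2*(-4) = 8)
L = -411211/57776 (L = -7 + ((5025 - (41*(-42) - 32))/(-14444))/4 = -7 + ((5025 - (-1722 - 32))*(-1/14444))/4 = -7 + ((5025 - 1*(-1754))*(-1/14444))/4 = -7 + ((5025 + 1754)*(-1/14444))/4 = -7 + (6779*(-1/14444))/4 = -7 + (1/4)*(-6779/14444) = -7 - 6779/57776 = -411211/57776 ≈ -7.1173)
L*t(-3, ((-1 - 1) - 1)/(-6)) = -411211/57776*8 = -411211/7222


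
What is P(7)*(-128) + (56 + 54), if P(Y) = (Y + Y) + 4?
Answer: -2194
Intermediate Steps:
P(Y) = 4 + 2*Y (P(Y) = 2*Y + 4 = 4 + 2*Y)
P(7)*(-128) + (56 + 54) = (4 + 2*7)*(-128) + (56 + 54) = (4 + 14)*(-128) + 110 = 18*(-128) + 110 = -2304 + 110 = -2194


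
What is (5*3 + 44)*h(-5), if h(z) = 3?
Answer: 177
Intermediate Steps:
(5*3 + 44)*h(-5) = (5*3 + 44)*3 = (15 + 44)*3 = 59*3 = 177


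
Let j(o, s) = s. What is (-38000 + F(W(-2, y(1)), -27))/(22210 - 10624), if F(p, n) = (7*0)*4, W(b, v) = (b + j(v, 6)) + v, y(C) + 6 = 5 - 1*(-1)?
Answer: -19000/5793 ≈ -3.2798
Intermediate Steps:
y(C) = 0 (y(C) = -6 + (5 - 1*(-1)) = -6 + (5 + 1) = -6 + 6 = 0)
W(b, v) = 6 + b + v (W(b, v) = (b + 6) + v = (6 + b) + v = 6 + b + v)
F(p, n) = 0 (F(p, n) = 0*4 = 0)
(-38000 + F(W(-2, y(1)), -27))/(22210 - 10624) = (-38000 + 0)/(22210 - 10624) = -38000/11586 = -38000*1/11586 = -19000/5793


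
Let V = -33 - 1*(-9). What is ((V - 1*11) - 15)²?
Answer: 2500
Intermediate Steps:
V = -24 (V = -33 + 9 = -24)
((V - 1*11) - 15)² = ((-24 - 1*11) - 15)² = ((-24 - 11) - 15)² = (-35 - 15)² = (-50)² = 2500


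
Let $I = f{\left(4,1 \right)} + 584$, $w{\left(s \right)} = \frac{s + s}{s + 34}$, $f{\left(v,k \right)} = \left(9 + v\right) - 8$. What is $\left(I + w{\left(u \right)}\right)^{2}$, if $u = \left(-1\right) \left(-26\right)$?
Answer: $\frac{78287104}{225} \approx 3.4794 \cdot 10^{5}$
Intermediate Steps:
$f{\left(v,k \right)} = 1 + v$
$u = 26$
$w{\left(s \right)} = \frac{2 s}{34 + s}$
$I = 589$ ($I = \left(1 + 4\right) + 584 = 5 + 584 = 589$)
$\left(I + w{\left(u \right)}\right)^{2} = \left(589 + 2 \cdot 26 \frac{1}{34 + 26}\right)^{2} = \left(589 + 2 \cdot 26 \cdot \frac{1}{60}\right)^{2} = \left(589 + \frac{13}{15}\right)^{2} = \left(\frac{8848}{15}\right)^{2} = \frac{78287104}{225}$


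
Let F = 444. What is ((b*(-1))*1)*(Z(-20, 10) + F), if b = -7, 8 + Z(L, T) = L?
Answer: 2912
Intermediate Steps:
Z(L, T) = -8 + L
((b*(-1))*1)*(Z(-20, 10) + F) = (-7*(-1)*1)*((-8 - 20) + 444) = (7*1)*(-28 + 444) = 7*416 = 2912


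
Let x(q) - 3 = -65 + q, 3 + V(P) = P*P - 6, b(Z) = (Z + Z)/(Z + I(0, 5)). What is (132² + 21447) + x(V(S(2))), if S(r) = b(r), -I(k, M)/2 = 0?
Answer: 38804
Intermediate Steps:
I(k, M) = 0 (I(k, M) = -2*0 = 0)
b(Z) = 2 (b(Z) = (Z + Z)/(Z + 0) = (2*Z)/Z = 2)
S(r) = 2
V(P) = -9 + P² (V(P) = -3 + (P*P - 6) = -3 + (P² - 6) = -3 + (-6 + P²) = -9 + P²)
x(q) = -62 + q (x(q) = 3 + (-65 + q) = -62 + q)
(132² + 21447) + x(V(S(2))) = (132² + 21447) + (-62 + (-9 + 2²)) = (17424 + 21447) + (-62 + (-9 + 4)) = 38871 + (-62 - 5) = 38871 - 67 = 38804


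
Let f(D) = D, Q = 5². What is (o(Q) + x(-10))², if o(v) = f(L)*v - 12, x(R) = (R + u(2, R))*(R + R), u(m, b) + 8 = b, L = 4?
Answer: 419904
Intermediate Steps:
Q = 25
u(m, b) = -8 + b
x(R) = 2*R*(-8 + 2*R) (x(R) = (R + (-8 + R))*(R + R) = (-8 + 2*R)*(2*R) = 2*R*(-8 + 2*R))
o(v) = -12 + 4*v (o(v) = 4*v - 12 = -12 + 4*v)
(o(Q) + x(-10))² = ((-12 + 4*25) + 4*(-10)*(-4 - 10))² = ((-12 + 100) + 4*(-10)*(-14))² = (88 + 560)² = 648² = 419904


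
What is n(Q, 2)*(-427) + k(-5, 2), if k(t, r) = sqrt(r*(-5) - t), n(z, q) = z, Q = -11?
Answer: 4697 + I*sqrt(5) ≈ 4697.0 + 2.2361*I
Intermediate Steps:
k(t, r) = sqrt(-t - 5*r) (k(t, r) = sqrt(-5*r - t) = sqrt(-t - 5*r))
n(Q, 2)*(-427) + k(-5, 2) = -11*(-427) + sqrt(-1*(-5) - 5*2) = 4697 + sqrt(5 - 10) = 4697 + sqrt(-5) = 4697 + I*sqrt(5)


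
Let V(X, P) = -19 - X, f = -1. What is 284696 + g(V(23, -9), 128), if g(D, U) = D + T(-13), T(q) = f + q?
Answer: 284640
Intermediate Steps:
T(q) = -1 + q
g(D, U) = -14 + D (g(D, U) = D + (-1 - 13) = D - 14 = -14 + D)
284696 + g(V(23, -9), 128) = 284696 + (-14 + (-19 - 1*23)) = 284696 + (-14 + (-19 - 23)) = 284696 + (-14 - 42) = 284696 - 56 = 284640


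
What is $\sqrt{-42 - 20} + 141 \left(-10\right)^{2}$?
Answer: $14100 + i \sqrt{62} \approx 14100.0 + 7.874 i$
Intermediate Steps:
$\sqrt{-42 - 20} + 141 \left(-10\right)^{2} = \sqrt{-62} + 141 \cdot 100 = i \sqrt{62} + 14100 = 14100 + i \sqrt{62}$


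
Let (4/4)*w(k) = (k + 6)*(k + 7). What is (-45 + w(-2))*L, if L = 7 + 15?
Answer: -550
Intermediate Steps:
w(k) = (6 + k)*(7 + k) (w(k) = (k + 6)*(k + 7) = (6 + k)*(7 + k))
L = 22
(-45 + w(-2))*L = (-45 + (42 + (-2)² + 13*(-2)))*22 = (-45 + (42 + 4 - 26))*22 = (-45 + 20)*22 = -25*22 = -550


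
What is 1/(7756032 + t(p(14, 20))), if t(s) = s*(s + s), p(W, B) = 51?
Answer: 1/7761234 ≈ 1.2885e-7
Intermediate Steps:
t(s) = 2*s² (t(s) = s*(2*s) = 2*s²)
1/(7756032 + t(p(14, 20))) = 1/(7756032 + 2*51²) = 1/(7756032 + 2*2601) = 1/(7756032 + 5202) = 1/7761234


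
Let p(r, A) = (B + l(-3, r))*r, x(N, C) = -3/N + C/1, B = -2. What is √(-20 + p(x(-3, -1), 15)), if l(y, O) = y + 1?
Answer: 2*I*√5 ≈ 4.4721*I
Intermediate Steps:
l(y, O) = 1 + y
x(N, C) = C - 3/N (x(N, C) = -3/N + C*1 = -3/N + C = C - 3/N)
p(r, A) = -4*r (p(r, A) = (-2 + (1 - 3))*r = (-2 - 2)*r = -4*r)
√(-20 + p(x(-3, -1), 15)) = √(-20 - 4*(-1 - 3/(-3))) = √(-20 - 4*(-1 - 3*(-⅓))) = √(-20 - 4*(-1 + 1)) = √(-20 - 4*0) = √(-20 + 0) = √(-20) = 2*I*√5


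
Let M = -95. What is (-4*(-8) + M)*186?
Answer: -11718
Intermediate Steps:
(-4*(-8) + M)*186 = (-4*(-8) - 95)*186 = (32 - 95)*186 = -63*186 = -11718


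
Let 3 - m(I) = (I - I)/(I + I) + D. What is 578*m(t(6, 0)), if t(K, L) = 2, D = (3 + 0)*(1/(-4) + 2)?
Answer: -2601/2 ≈ -1300.5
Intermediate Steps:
D = 21/4 (D = 3*(-1/4 + 2) = 3*(7/4) = 21/4 ≈ 5.2500)
m(I) = -9/4 (m(I) = 3 - ((I - I)/(I + I) + 21/4) = 3 - (0/(2*I) + 21/4) = 3 - ((1/(2*I))*0 + 21/4) = 3 - (0 + 21/4) = 3 - 1*21/4 = 3 - 21/4 = -9/4)
578*m(t(6, 0)) = 578*(-9/4) = -2601/2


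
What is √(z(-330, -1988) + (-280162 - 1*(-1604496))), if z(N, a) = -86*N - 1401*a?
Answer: 17*√14318 ≈ 2034.2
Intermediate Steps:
z(N, a) = -1401*a - 86*N
√(z(-330, -1988) + (-280162 - 1*(-1604496))) = √((-1401*(-1988) - 86*(-330)) + (-280162 - 1*(-1604496))) = √((2785188 + 28380) + (-280162 + 1604496)) = √(2813568 + 1324334) = √4137902 = 17*√14318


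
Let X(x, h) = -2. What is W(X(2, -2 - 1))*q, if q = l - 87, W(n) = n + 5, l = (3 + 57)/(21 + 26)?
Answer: -12087/47 ≈ -257.17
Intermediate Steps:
l = 60/47 ≈ 1.2766
W(n) = 5 + n
q = -4029/47 (q = 60/47 - 87 = -4029/47 ≈ -85.723)
W(X(2, -2 - 1))*q = (5 - 2)*(-4029/47) = 3*(-4029/47) = -12087/47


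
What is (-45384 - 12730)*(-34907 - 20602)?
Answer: 3225850026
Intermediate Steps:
(-45384 - 12730)*(-34907 - 20602) = -58114*(-55509) = 3225850026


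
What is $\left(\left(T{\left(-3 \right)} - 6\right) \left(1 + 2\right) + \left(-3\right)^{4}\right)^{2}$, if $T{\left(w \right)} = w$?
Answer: $2916$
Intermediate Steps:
$\left(\left(T{\left(-3 \right)} - 6\right) \left(1 + 2\right) + \left(-3\right)^{4}\right)^{2} = \left(\left(-3 - 6\right) \left(1 + 2\right) + \left(-3\right)^{4}\right)^{2} = \left(\left(-9\right) 3 + 81\right)^{2} = \left(-27 + 81\right)^{2} = 54^{2} = 2916$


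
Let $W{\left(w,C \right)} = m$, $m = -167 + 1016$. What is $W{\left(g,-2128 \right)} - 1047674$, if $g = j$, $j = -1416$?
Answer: $-1046825$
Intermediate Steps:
$g = -1416$
$m = 849$
$W{\left(w,C \right)} = 849$
$W{\left(g,-2128 \right)} - 1047674 = 849 - 1047674 = -1046825$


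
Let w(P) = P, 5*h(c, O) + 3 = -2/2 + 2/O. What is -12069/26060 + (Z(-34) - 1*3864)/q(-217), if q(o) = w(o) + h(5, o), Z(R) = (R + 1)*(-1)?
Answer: 21093964473/1231673780 ≈ 17.126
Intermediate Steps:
h(c, O) = -⅘ + 2/(5*O) (h(c, O) = -⅗ + (-2/2 + 2/O)/5 = -⅗ + (-2*½ + 2/O)/5 = -⅗ + (-1 + 2/O)/5 = -⅗ + (-⅕ + 2/(5*O)) = -⅘ + 2/(5*O))
Z(R) = -1 - R (Z(R) = (1 + R)*(-1) = -1 - R)
q(o) = o + 2*(1 - 2*o)/(5*o)
-12069/26060 + (Z(-34) - 1*3864)/q(-217) = -12069/26060 + ((-1 - 1*(-34)) - 1*3864)/(-⅘ - 217 + (⅖)/(-217)) = -12069*1/26060 + ((-1 + 34) - 3864)/(-⅘ - 217 + (⅖)*(-1/217)) = -12069/26060 + (33 - 3864)/(-⅘ - 217 - 2/1085) = -12069/26060 - 3831/(-47263/217) = -12069/26060 - 3831*(-217/47263) = -12069/26060 + 831327/47263 = 21093964473/1231673780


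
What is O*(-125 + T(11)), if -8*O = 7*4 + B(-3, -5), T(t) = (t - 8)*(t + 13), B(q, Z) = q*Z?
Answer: 2279/8 ≈ 284.88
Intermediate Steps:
B(q, Z) = Z*q
T(t) = (-8 + t)*(13 + t)
O = -43/8 (O = -(7*4 - 5*(-3))/8 = -(28 + 15)/8 = -⅛*43 = -43/8 ≈ -5.3750)
O*(-125 + T(11)) = -43*(-125 + (-104 + 11² + 5*11))/8 = -43*(-125 + (-104 + 121 + 55))/8 = -43*(-125 + 72)/8 = -43/8*(-53) = 2279/8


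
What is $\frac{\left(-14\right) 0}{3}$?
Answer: $0$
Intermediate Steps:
$\frac{\left(-14\right) 0}{3} = 0 \cdot \frac{1}{3} = 0$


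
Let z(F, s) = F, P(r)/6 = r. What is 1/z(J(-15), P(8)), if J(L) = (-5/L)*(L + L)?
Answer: -⅒ ≈ -0.10000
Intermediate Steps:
P(r) = 6*r
J(L) = -10 (J(L) = (-5/L)*(2*L) = -10)
1/z(J(-15), P(8)) = 1/(-10) = -⅒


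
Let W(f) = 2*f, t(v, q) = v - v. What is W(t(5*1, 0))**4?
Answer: 0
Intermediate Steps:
t(v, q) = 0
W(t(5*1, 0))**4 = (2*0)**4 = 0**4 = 0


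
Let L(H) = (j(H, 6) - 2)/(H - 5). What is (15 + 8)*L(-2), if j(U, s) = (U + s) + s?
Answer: -184/7 ≈ -26.286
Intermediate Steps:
j(U, s) = U + 2*s
L(H) = (10 + H)/(-5 + H) (L(H) = ((H + 2*6) - 2)/(H - 5) = ((H + 12) - 2)/(-5 + H) = ((12 + H) - 2)/(-5 + H) = (10 + H)/(-5 + H))
(15 + 8)*L(-2) = (15 + 8)*((10 - 2)/(-5 - 2)) = 23*(8/(-7)) = 23*(-⅐*8) = 23*(-8/7) = -184/7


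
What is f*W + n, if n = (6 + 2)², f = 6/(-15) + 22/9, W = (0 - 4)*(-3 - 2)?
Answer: 944/9 ≈ 104.89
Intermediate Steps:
W = 20 (W = -4*(-5) = 20)
f = 92/45 (f = 6*(-1/15) + 22*(⅑) = -⅖ + 22/9 = 92/45 ≈ 2.0444)
n = 64 (n = 8² = 64)
f*W + n = (92/45)*20 + 64 = 368/9 + 64 = 944/9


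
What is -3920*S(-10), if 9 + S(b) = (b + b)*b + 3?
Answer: -760480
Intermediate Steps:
S(b) = -6 + 2*b**2 (S(b) = -9 + ((b + b)*b + 3) = -9 + ((2*b)*b + 3) = -9 + (2*b**2 + 3) = -9 + (3 + 2*b**2) = -6 + 2*b**2)
-3920*S(-10) = -3920*(-6 + 2*(-10)**2) = -3920*(-6 + 2*100) = -3920*(-6 + 200) = -3920*194 = -760480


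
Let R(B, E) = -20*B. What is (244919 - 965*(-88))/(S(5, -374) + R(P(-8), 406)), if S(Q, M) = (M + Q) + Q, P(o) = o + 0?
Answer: -329839/204 ≈ -1616.9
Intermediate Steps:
P(o) = o
S(Q, M) = M + 2*Q
(244919 - 965*(-88))/(S(5, -374) + R(P(-8), 406)) = (244919 - 965*(-88))/((-374 + 2*5) - 20*(-8)) = (244919 + 84920)/((-374 + 10) + 160) = 329839/(-364 + 160) = 329839/(-204) = 329839*(-1/204) = -329839/204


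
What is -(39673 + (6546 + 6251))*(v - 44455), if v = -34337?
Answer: 4134216240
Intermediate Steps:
-(39673 + (6546 + 6251))*(v - 44455) = -(39673 + (6546 + 6251))*(-34337 - 44455) = -(39673 + 12797)*(-78792) = -52470*(-78792) = -1*(-4134216240) = 4134216240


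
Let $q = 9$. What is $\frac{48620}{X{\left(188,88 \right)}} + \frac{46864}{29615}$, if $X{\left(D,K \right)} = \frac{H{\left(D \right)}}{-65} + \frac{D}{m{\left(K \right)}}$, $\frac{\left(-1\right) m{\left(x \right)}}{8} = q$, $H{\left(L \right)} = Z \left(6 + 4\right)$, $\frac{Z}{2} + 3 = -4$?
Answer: $- \frac{336927209752}{3168805} \approx -1.0633 \cdot 10^{5}$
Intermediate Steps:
$Z = -14$ ($Z = -6 + 2 \left(-4\right) = -6 - 8 = -14$)
$H{\left(L \right)} = -140$ ($H{\left(L \right)} = - 14 \left(6 + 4\right) = \left(-14\right) 10 = -140$)
$m{\left(x \right)} = -72$ ($m{\left(x \right)} = \left(-8\right) 9 = -72$)
$X{\left(D,K \right)} = \frac{28}{13} - \frac{D}{72}$ ($X{\left(D,K \right)} = - \frac{140}{-65} + \frac{D}{-72} = \left(-140\right) \left(- \frac{1}{65}\right) + D \left(- \frac{1}{72}\right) = \frac{28}{13} - \frac{D}{72}$)
$\frac{48620}{X{\left(188,88 \right)}} + \frac{46864}{29615} = \frac{48620}{\frac{28}{13} - \frac{47}{18}} + \frac{46864}{29615} = \frac{48620}{\frac{28}{13} - \frac{47}{18}} + 46864 \cdot \frac{1}{29615} = \frac{48620}{- \frac{107}{234}} + \frac{46864}{29615} = 48620 \left(- \frac{234}{107}\right) + \frac{46864}{29615} = - \frac{11377080}{107} + \frac{46864}{29615} = - \frac{336927209752}{3168805}$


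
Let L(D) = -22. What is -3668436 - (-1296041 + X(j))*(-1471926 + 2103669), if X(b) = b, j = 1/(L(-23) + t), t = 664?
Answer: 175214888249197/214 ≈ 8.1876e+11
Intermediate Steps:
j = 1/642 (j = 1/(-22 + 664) = 1/642 ≈ 0.0015576)
-3668436 - (-1296041 + X(j))*(-1471926 + 2103669) = -3668436 - (-1296041 + 1/642)*(-1471926 + 2103669) = -3668436 - (-832058321)*631743/642 = -3668436 - 1*(-175215673294501/214) = -3668436 + 175215673294501/214 = 175214888249197/214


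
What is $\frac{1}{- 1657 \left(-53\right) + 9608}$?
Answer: $\frac{1}{97429} \approx 1.0264 \cdot 10^{-5}$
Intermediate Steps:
$\frac{1}{- 1657 \left(-53\right) + 9608} = \frac{1}{\left(-1\right) \left(-87821\right) + 9608} = \frac{1}{87821 + 9608} = \frac{1}{97429}$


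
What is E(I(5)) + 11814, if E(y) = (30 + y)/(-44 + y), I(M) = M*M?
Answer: 224411/19 ≈ 11811.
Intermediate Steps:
I(M) = M²
E(y) = (30 + y)/(-44 + y)
E(I(5)) + 11814 = (30 + 5²)/(-44 + 5²) + 11814 = (30 + 25)/(-44 + 25) + 11814 = 55/(-19) + 11814 = -1/19*55 + 11814 = -55/19 + 11814 = 224411/19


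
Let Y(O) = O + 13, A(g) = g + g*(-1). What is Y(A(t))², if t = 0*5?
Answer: 169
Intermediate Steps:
t = 0
A(g) = 0 (A(g) = g - g = 0)
Y(O) = 13 + O
Y(A(t))² = (13 + 0)² = 13² = 169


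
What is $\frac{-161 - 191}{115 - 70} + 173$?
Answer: $\frac{7433}{45} \approx 165.18$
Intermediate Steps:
$\frac{-161 - 191}{115 - 70} + 173 = - \frac{352}{45} + 173 = \frac{7433}{45}$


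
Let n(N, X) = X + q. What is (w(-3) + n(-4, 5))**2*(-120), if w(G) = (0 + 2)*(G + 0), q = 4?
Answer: -1080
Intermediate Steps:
w(G) = 2*G
n(N, X) = 4 + X (n(N, X) = X + 4 = 4 + X)
(w(-3) + n(-4, 5))**2*(-120) = (2*(-3) + (4 + 5))**2*(-120) = (-6 + 9)**2*(-120) = 3**2*(-120) = 9*(-120) = -1080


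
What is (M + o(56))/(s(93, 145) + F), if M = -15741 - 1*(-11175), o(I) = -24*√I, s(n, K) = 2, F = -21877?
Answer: 4566/21875 + 48*√14/21875 ≈ 0.21694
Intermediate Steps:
M = -4566 (M = -15741 + 11175 = -4566)
(M + o(56))/(s(93, 145) + F) = (-4566 - 48*√14)/(2 - 21877) = (-4566 - 48*√14)/(-21875) = (-4566 - 48*√14)*(-1/21875) = 4566/21875 + 48*√14/21875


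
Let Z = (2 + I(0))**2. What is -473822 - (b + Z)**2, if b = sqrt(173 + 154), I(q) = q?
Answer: -474165 - 8*sqrt(327) ≈ -4.7431e+5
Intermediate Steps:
b = sqrt(327) ≈ 18.083
Z = 4 (Z = (2 + 0)**2 = 2**2 = 4)
-473822 - (b + Z)**2 = -473822 - (sqrt(327) + 4)**2 = -473822 - (4 + sqrt(327))**2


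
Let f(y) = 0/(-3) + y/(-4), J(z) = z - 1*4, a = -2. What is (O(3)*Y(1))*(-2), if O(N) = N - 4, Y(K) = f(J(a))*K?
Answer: 3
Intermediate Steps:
J(z) = -4 + z (J(z) = z - 4 = -4 + z)
f(y) = -y/4 (f(y) = 0*(-1/3) + y*(-1/4) = 0 - y/4 = -y/4)
Y(K) = 3*K/2 (Y(K) = (-(-4 - 2)/4)*K = (-1/4*(-6))*K = 3*K/2)
O(N) = -4 + N
(O(3)*Y(1))*(-2) = ((-4 + 3)*((3/2)*1))*(-2) = -1*3/2*(-2) = -3/2*(-2) = 3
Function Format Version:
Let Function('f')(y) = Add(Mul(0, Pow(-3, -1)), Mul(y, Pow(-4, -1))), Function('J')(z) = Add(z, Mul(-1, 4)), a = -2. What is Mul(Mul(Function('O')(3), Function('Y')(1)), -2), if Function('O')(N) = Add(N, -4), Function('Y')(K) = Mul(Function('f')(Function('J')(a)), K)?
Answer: 3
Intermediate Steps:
Function('J')(z) = Add(-4, z) (Function('J')(z) = Add(z, -4) = Add(-4, z))
Function('f')(y) = Mul(Rational(-1, 4), y) (Function('f')(y) = Add(Mul(0, Rational(-1, 3)), Mul(y, Rational(-1, 4))) = Add(0, Mul(Rational(-1, 4), y)) = Mul(Rational(-1, 4), y))
Function('Y')(K) = Mul(Rational(3, 2), K) (Function('Y')(K) = Mul(Mul(Rational(-1, 4), Add(-4, -2)), K) = Mul(Mul(Rational(-1, 4), -6), K) = Mul(Rational(3, 2), K))
Function('O')(N) = Add(-4, N)
Mul(Mul(Function('O')(3), Function('Y')(1)), -2) = Mul(Mul(Add(-4, 3), Mul(Rational(3, 2), 1)), -2) = Mul(Mul(-1, Rational(3, 2)), -2) = Mul(Rational(-3, 2), -2) = 3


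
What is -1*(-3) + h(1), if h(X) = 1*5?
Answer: 8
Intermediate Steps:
h(X) = 5
-1*(-3) + h(1) = -1*(-3) + 5 = 3 + 5 = 8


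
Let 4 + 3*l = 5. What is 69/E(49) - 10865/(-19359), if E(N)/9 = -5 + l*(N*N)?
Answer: 26369147/46190574 ≈ 0.57088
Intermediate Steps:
l = 1/3 (l = -4/3 + (1/3)*5 = -4/3 + 5/3 = 1/3 ≈ 0.33333)
E(N) = -45 + 3*N**2 (E(N) = 9*(-5 + (N*N)/3) = 9*(-5 + N**2/3) = -45 + 3*N**2)
69/E(49) - 10865/(-19359) = 69/(-45 + 3*49**2) - 10865/(-19359) = 69/(-45 + 3*2401) - 10865*(-1/19359) = 69/(-45 + 7203) + 10865/19359 = 69/7158 + 10865/19359 = 69*(1/7158) + 10865/19359 = 23/2386 + 10865/19359 = 26369147/46190574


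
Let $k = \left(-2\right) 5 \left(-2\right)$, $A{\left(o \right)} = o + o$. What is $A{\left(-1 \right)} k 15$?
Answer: $-600$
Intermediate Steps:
$A{\left(o \right)} = 2 o$
$k = 20$ ($k = \left(-10\right) \left(-2\right) = 20$)
$A{\left(-1 \right)} k 15 = 2 \left(-1\right) 20 \cdot 15 = \left(-2\right) 20 \cdot 15 = \left(-40\right) 15 = -600$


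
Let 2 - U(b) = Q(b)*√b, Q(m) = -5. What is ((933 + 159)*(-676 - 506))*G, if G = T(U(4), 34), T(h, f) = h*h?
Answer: -185867136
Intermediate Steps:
U(b) = 2 + 5*√b (U(b) = 2 - (-5)*√b = 2 + 5*√b)
T(h, f) = h²
G = 144 (G = (2 + 5*√4)² = (2 + 5*2)² = (2 + 10)² = 12² = 144)
((933 + 159)*(-676 - 506))*G = ((933 + 159)*(-676 - 506))*144 = (1092*(-1182))*144 = -1290744*144 = -185867136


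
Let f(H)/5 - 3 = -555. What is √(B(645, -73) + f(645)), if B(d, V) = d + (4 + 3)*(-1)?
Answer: I*√2122 ≈ 46.065*I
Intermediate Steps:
f(H) = -2760 (f(H) = 15 + 5*(-555) = 15 - 2775 = -2760)
B(d, V) = -7 + d (B(d, V) = d + 7*(-1) = d - 7 = -7 + d)
√(B(645, -73) + f(645)) = √((-7 + 645) - 2760) = √(638 - 2760) = √(-2122) = I*√2122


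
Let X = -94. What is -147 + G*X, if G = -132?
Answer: 12261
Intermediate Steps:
-147 + G*X = -147 - 132*(-94) = -147 + 12408 = 12261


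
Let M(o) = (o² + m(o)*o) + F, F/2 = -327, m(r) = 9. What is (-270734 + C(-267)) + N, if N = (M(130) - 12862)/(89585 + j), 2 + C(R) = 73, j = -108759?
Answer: -2594848458/9587 ≈ -2.7066e+5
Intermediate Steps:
F = -654 (F = 2*(-327) = -654)
C(R) = 71 (C(R) = -2 + 73 = 71)
M(o) = -654 + o² + 9*o (M(o) = (o² + 9*o) - 654 = -654 + o² + 9*o)
N = -2277/9587 (N = ((-654 + 130² + 9*130) - 12862)/(89585 - 108759) = ((-654 + 16900 + 1170) - 12862)/(-19174) = (17416 - 12862)*(-1/19174) = 4554*(-1/19174) = -2277/9587 ≈ -0.23751)
(-270734 + C(-267)) + N = (-270734 + 71) - 2277/9587 = -270663 - 2277/9587 = -2594848458/9587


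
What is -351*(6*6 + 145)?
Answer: -63531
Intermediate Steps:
-351*(6*6 + 145) = -351*(36 + 145) = -351*181 = -63531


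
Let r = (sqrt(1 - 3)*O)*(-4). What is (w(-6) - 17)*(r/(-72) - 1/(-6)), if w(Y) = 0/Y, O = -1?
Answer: -17/6 + 17*I*sqrt(2)/18 ≈ -2.8333 + 1.3356*I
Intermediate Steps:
r = 4*I*sqrt(2) (r = (sqrt(1 - 3)*(-1))*(-4) = (sqrt(-2)*(-1))*(-4) = ((I*sqrt(2))*(-1))*(-4) = -I*sqrt(2)*(-4) = 4*I*sqrt(2) ≈ 5.6569*I)
w(Y) = 0
(w(-6) - 17)*(r/(-72) - 1/(-6)) = (0 - 17)*((4*I*sqrt(2))/(-72) - 1/(-6)) = -17*((4*I*sqrt(2))*(-1/72) - 1*(-1/6)) = -17*(-I*sqrt(2)/18 + 1/6) = -17*(1/6 - I*sqrt(2)/18) = -17/6 + 17*I*sqrt(2)/18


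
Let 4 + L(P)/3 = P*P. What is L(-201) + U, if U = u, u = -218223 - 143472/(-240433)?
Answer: -23329551384/240433 ≈ -97031.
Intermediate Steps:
L(P) = -12 + 3*P**2 (L(P) = -12 + 3*(P*P) = -12 + 3*P**2)
u = -52467867087/240433 (u = -218223 - 143472*(-1/240433) = -218223 + 143472/240433 = -52467867087/240433 ≈ -2.1822e+5)
U = -52467867087/240433 ≈ -2.1822e+5
L(-201) + U = (-12 + 3*(-201)**2) - 52467867087/240433 = (-12 + 3*40401) - 52467867087/240433 = (-12 + 121203) - 52467867087/240433 = 121191 - 52467867087/240433 = -23329551384/240433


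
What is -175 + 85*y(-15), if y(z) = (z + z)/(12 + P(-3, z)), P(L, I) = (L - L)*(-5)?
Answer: -775/2 ≈ -387.50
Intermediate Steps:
P(L, I) = 0 (P(L, I) = 0*(-5) = 0)
y(z) = z/6 (y(z) = (z + z)/(12 + 0) = (2*z)/12 = (2*z)*(1/12) = z/6)
-175 + 85*y(-15) = -175 + 85*((1/6)*(-15)) = -175 + 85*(-5/2) = -175 - 425/2 = -775/2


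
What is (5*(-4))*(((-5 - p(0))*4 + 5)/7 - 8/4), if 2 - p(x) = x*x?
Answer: 740/7 ≈ 105.71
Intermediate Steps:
p(x) = 2 - x² (p(x) = 2 - x*x = 2 - x²)
(5*(-4))*(((-5 - p(0))*4 + 5)/7 - 8/4) = (5*(-4))*(((-5 - (2 - 1*0²))*4 + 5)/7 - 8/4) = -20*(((-5 - (2 - 1*0))*4 + 5)*(⅐) - 8*¼) = -20*(((-5 - (2 + 0))*4 + 5)*(⅐) - 2) = -20*(((-5 - 1*2)*4 + 5)*(⅐) - 2) = -20*(((-5 - 2)*4 + 5)*(⅐) - 2) = -20*((-7*4 + 5)*(⅐) - 2) = -20*((-28 + 5)*(⅐) - 2) = -20*(-23*⅐ - 2) = -20*(-23/7 - 2) = -20*(-37/7) = 740/7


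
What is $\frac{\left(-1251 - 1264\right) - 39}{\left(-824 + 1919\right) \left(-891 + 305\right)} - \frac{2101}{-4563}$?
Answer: $\frac{226633762}{487990035} \approx 0.46442$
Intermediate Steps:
$\frac{\left(-1251 - 1264\right) - 39}{\left(-824 + 1919\right) \left(-891 + 305\right)} - \frac{2101}{-4563} = \frac{-2515 - 39}{1095 \left(-586\right)} - - \frac{2101}{4563} = - \frac{2554}{-641670} + \frac{2101}{4563} = \left(-2554\right) \left(- \frac{1}{641670}\right) + \frac{2101}{4563} = \frac{1277}{320835} + \frac{2101}{4563} = \frac{226633762}{487990035}$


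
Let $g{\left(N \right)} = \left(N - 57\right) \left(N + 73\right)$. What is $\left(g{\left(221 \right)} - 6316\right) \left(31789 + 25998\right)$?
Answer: $2421275300$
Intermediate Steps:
$g{\left(N \right)} = \left(-57 + N\right) \left(73 + N\right)$
$\left(g{\left(221 \right)} - 6316\right) \left(31789 + 25998\right) = \left(\left(-4161 + 221^{2} + 16 \cdot 221\right) - 6316\right) \left(31789 + 25998\right) = \left(\left(-4161 + 48841 + 3536\right) - 6316\right) 57787 = \left(48216 - 6316\right) 57787 = 41900 \cdot 57787 = 2421275300$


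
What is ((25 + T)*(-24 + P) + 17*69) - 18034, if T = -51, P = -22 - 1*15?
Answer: -15275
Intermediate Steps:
P = -37 (P = -22 - 15 = -37)
((25 + T)*(-24 + P) + 17*69) - 18034 = ((25 - 51)*(-24 - 37) + 17*69) - 18034 = (-26*(-61) + 1173) - 18034 = (1586 + 1173) - 18034 = 2759 - 18034 = -15275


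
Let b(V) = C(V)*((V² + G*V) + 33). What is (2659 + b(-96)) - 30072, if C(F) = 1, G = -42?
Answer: -14132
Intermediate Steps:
b(V) = 33 + V² - 42*V (b(V) = 1*((V² - 42*V) + 33) = 1*(33 + V² - 42*V) = 33 + V² - 42*V)
(2659 + b(-96)) - 30072 = (2659 + (33 + (-96)² - 42*(-96))) - 30072 = (2659 + (33 + 9216 + 4032)) - 30072 = (2659 + 13281) - 30072 = 15940 - 30072 = -14132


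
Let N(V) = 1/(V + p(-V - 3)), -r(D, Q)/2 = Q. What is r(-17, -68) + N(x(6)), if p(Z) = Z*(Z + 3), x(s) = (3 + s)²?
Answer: 936361/6885 ≈ 136.00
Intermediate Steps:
r(D, Q) = -2*Q
p(Z) = Z*(3 + Z)
N(V) = 1/(V - V*(-3 - V)) (N(V) = 1/(V + (-V - 3)*(3 + (-V - 3))) = 1/(V + (-3 - V)*(3 + (-3 - V))) = 1/(V + (-3 - V)*(-V)) = 1/(V - V*(-3 - V)))
r(-17, -68) + N(x(6)) = -2*(-68) + 1/(((3 + 6)²)*(4 + (3 + 6)²)) = 136 + 1/((9²)*(4 + 9²)) = 136 + 1/(81*(4 + 81)) = 136 + (1/81)/85 = 136 + (1/81)*(1/85) = 136 + 1/6885 = 936361/6885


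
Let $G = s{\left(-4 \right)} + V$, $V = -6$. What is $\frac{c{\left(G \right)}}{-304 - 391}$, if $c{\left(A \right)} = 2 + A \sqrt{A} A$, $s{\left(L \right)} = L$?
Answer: $- \frac{2}{695} - \frac{20 i \sqrt{10}}{139} \approx -0.0028777 - 0.455 i$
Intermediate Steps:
$G = -10$ ($G = -4 - 6 = -10$)
$c{\left(A \right)} = 2 + A^{\frac{5}{2}}$ ($c{\left(A \right)} = 2 + A^{\frac{3}{2}} A = 2 + A^{\frac{5}{2}}$)
$\frac{c{\left(G \right)}}{-304 - 391} = \frac{2 + \left(-10\right)^{\frac{5}{2}}}{-304 - 391} = \frac{2 + 100 i \sqrt{10}}{-695} = \left(2 + 100 i \sqrt{10}\right) \left(- \frac{1}{695}\right) = - \frac{2}{695} - \frac{20 i \sqrt{10}}{139}$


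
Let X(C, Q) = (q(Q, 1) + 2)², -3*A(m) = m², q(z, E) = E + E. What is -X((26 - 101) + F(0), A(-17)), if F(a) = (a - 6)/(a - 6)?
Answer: -16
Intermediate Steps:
q(z, E) = 2*E
F(a) = 1 (F(a) = (-6 + a)/(-6 + a) = 1)
A(m) = -m²/3
X(C, Q) = 16 (X(C, Q) = (2*1 + 2)² = (2 + 2)² = 4² = 16)
-X((26 - 101) + F(0), A(-17)) = -1*16 = -16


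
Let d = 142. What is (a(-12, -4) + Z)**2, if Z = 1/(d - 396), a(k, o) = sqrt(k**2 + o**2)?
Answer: 10322561/64516 - 4*sqrt(10)/127 ≈ 159.90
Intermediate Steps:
Z = -1/254 (Z = 1/(142 - 396) = 1/(-254) = -1/254 ≈ -0.0039370)
(a(-12, -4) + Z)**2 = (sqrt((-12)**2 + (-4)**2) - 1/254)**2 = (sqrt(144 + 16) - 1/254)**2 = (sqrt(160) - 1/254)**2 = (4*sqrt(10) - 1/254)**2 = (-1/254 + 4*sqrt(10))**2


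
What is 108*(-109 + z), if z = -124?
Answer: -25164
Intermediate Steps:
108*(-109 + z) = 108*(-109 - 124) = 108*(-233) = -25164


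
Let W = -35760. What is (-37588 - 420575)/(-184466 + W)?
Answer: 458163/220226 ≈ 2.0804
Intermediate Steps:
(-37588 - 420575)/(-184466 + W) = (-37588 - 420575)/(-184466 - 35760) = -458163/(-220226) = -458163*(-1/220226) = 458163/220226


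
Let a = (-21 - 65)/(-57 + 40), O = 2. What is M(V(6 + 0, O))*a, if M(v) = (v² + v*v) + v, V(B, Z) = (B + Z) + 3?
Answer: 21758/17 ≈ 1279.9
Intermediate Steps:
V(B, Z) = 3 + B + Z
M(v) = v + 2*v² (M(v) = (v² + v²) + v = 2*v² + v = v + 2*v²)
a = 86/17 (a = -86/(-17) = -86*(-1/17) = 86/17 ≈ 5.0588)
M(V(6 + 0, O))*a = ((3 + (6 + 0) + 2)*(1 + 2*(3 + (6 + 0) + 2)))*(86/17) = ((3 + 6 + 2)*(1 + 2*(3 + 6 + 2)))*(86/17) = (11*(1 + 2*11))*(86/17) = (11*(1 + 22))*(86/17) = (11*23)*(86/17) = 253*(86/17) = 21758/17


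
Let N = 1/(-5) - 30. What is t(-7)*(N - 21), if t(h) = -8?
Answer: 2048/5 ≈ 409.60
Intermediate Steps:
N = -151/5 (N = -⅕ - 30 = -151/5 ≈ -30.200)
t(-7)*(N - 21) = -8*(-151/5 - 21) = -8*(-256/5) = 2048/5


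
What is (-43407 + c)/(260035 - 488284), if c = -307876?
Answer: 351283/228249 ≈ 1.5390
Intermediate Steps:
(-43407 + c)/(260035 - 488284) = (-43407 - 307876)/(260035 - 488284) = -351283/(-228249) = -351283*(-1/228249) = 351283/228249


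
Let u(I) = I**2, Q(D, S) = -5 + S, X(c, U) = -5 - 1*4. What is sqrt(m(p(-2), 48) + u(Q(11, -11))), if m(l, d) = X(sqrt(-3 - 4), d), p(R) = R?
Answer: sqrt(247) ≈ 15.716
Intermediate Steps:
X(c, U) = -9 (X(c, U) = -5 - 4 = -9)
m(l, d) = -9
sqrt(m(p(-2), 48) + u(Q(11, -11))) = sqrt(-9 + (-5 - 11)**2) = sqrt(-9 + (-16)**2) = sqrt(-9 + 256) = sqrt(247)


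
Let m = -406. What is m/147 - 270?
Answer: -5728/21 ≈ -272.76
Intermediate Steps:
m/147 - 270 = -406/147 - 270 = (1/147)*(-406) - 270 = -58/21 - 270 = -5728/21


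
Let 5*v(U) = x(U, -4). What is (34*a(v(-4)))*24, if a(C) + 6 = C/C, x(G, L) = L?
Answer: -4080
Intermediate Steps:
v(U) = -⅘ (v(U) = (⅕)*(-4) = -⅘)
a(C) = -5 (a(C) = -6 + C/C = -6 + 1 = -5)
(34*a(v(-4)))*24 = (34*(-5))*24 = -170*24 = -4080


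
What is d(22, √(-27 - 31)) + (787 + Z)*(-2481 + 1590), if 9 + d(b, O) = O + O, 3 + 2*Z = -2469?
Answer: 400050 + 2*I*√58 ≈ 4.0005e+5 + 15.232*I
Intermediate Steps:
Z = -1236 (Z = -3/2 + (½)*(-2469) = -3/2 - 2469/2 = -1236)
d(b, O) = -9 + 2*O (d(b, O) = -9 + (O + O) = -9 + 2*O)
d(22, √(-27 - 31)) + (787 + Z)*(-2481 + 1590) = (-9 + 2*√(-27 - 31)) + (787 - 1236)*(-2481 + 1590) = (-9 + 2*√(-58)) - 449*(-891) = (-9 + 2*(I*√58)) + 400059 = (-9 + 2*I*√58) + 400059 = 400050 + 2*I*√58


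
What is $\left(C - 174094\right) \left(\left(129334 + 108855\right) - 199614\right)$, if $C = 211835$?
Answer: $1455859075$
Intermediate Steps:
$\left(C - 174094\right) \left(\left(129334 + 108855\right) - 199614\right) = \left(211835 - 174094\right) \left(\left(129334 + 108855\right) - 199614\right) = 37741 \left(238189 - 199614\right) = 37741 \cdot 38575 = 1455859075$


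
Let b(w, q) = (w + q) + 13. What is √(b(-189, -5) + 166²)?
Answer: 5*√1095 ≈ 165.45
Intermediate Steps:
b(w, q) = 13 + q + w (b(w, q) = (q + w) + 13 = 13 + q + w)
√(b(-189, -5) + 166²) = √((13 - 5 - 189) + 166²) = √(-181 + 27556) = √27375 = 5*√1095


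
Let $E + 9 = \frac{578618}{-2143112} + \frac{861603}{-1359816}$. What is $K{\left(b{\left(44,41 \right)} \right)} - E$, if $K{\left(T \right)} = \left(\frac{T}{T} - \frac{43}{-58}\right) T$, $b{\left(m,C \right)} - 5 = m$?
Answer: $\frac{335344352543863}{3521370901432} \approx 95.231$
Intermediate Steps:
$b{\left(m,C \right)} = 5 + m$
$K{\left(T \right)} = \frac{101 T}{58}$ ($K{\left(T \right)} = \left(1 - - \frac{43}{58}\right) T = \left(1 + \frac{43}{58}\right) T = \frac{101 T}{58}$)
$E = - \frac{1202561151223}{121426582808}$ ($E = -9 + \left(\frac{578618}{-2143112} + \frac{861603}{-1359816}\right) = -9 + \left(578618 \left(- \frac{1}{2143112}\right) + 861603 \left(- \frac{1}{1359816}\right)\right) = -9 - \frac{109721905951}{121426582808} = - \frac{1202561151223}{121426582808} \approx -9.9036$)
$K{\left(b{\left(44,41 \right)} \right)} - E = \frac{101 \left(5 + 44\right)}{58} - - \frac{1202561151223}{121426582808} = \frac{101}{58} \cdot 49 + \frac{1202561151223}{121426582808} = \frac{4949}{58} + \frac{1202561151223}{121426582808} = \frac{335344352543863}{3521370901432}$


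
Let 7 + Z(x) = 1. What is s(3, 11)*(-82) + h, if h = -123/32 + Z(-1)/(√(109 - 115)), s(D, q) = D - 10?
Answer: 18245/32 + I*√6 ≈ 570.16 + 2.4495*I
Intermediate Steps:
Z(x) = -6 (Z(x) = -7 + 1 = -6)
s(D, q) = -10 + D
h = -123/32 + I*√6 (h = -123/32 - 6/√(109 - 115) = -123*1/32 - 6*(-I*√6/6) = -123/32 - 6*(-I*√6/6) = -123/32 - (-1)*I*√6 = -123/32 + I*√6 ≈ -3.8438 + 2.4495*I)
s(3, 11)*(-82) + h = (-10 + 3)*(-82) + (-123/32 + I*√6) = -7*(-82) + (-123/32 + I*√6) = 574 + (-123/32 + I*√6) = 18245/32 + I*√6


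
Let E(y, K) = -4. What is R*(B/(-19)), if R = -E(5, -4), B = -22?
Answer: 88/19 ≈ 4.6316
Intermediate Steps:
R = 4 (R = -1*(-4) = 4)
R*(B/(-19)) = 4*(-22/(-19)) = 4*(-22*(-1/19)) = 4*(22/19) = 88/19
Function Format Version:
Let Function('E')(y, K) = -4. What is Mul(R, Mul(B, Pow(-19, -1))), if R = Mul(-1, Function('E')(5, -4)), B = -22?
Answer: Rational(88, 19) ≈ 4.6316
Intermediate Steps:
R = 4 (R = Mul(-1, -4) = 4)
Mul(R, Mul(B, Pow(-19, -1))) = Mul(4, Mul(-22, Pow(-19, -1))) = Mul(4, Mul(-22, Rational(-1, 19))) = Mul(4, Rational(22, 19)) = Rational(88, 19)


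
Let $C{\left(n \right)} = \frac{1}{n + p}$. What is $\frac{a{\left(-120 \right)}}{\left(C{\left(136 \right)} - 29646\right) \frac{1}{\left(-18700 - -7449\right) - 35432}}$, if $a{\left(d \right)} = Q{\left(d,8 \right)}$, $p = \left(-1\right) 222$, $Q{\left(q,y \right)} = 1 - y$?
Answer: $- \frac{28103166}{2549557} \approx -11.023$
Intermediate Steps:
$p = -222$
$C{\left(n \right)} = \frac{1}{-222 + n}$ ($C{\left(n \right)} = \frac{1}{n - 222} = \frac{1}{-222 + n}$)
$a{\left(d \right)} = -7$ ($a{\left(d \right)} = 1 - 8 = -7$)
$\frac{a{\left(-120 \right)}}{\left(C{\left(136 \right)} - 29646\right) \frac{1}{\left(-18700 - -7449\right) - 35432}} = - \frac{7}{\left(\frac{1}{-222 + 136} - 29646\right) \frac{1}{\left(-18700 - -7449\right) - 35432}} = - \frac{7}{\left(\frac{1}{-86} - 29646\right) \frac{1}{\left(-18700 + 7449\right) - 35432}} = - \frac{7}{\left(- \frac{1}{86} - 29646\right) \frac{1}{-11251 - 35432}} = - \frac{7}{\left(- \frac{2549557}{86}\right) \frac{1}{-46683}} = - \frac{7}{\left(- \frac{2549557}{86}\right) \left(- \frac{1}{46683}\right)} = - \frac{7}{\frac{2549557}{4014738}} = \left(-7\right) \frac{4014738}{2549557} = - \frac{28103166}{2549557}$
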